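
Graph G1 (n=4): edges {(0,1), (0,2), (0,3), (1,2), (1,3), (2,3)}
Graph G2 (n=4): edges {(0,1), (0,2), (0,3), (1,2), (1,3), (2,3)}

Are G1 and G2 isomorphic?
Yes, isomorphic

The graphs are isomorphic.
One valid mapping φ: V(G1) → V(G2): 0→0, 1→3, 2→2, 3→1

Verify φ preserves adjacency — for each edge of G1, its image is an edge of G2:
  (0,1) → (φ(0),φ(1)) = (0,3) ∈ E(G2) ✓
  (0,2) → (φ(0),φ(2)) = (0,2) ∈ E(G2) ✓
  (0,3) → (φ(0),φ(3)) = (0,1) ∈ E(G2) ✓
  (1,2) → (φ(1),φ(2)) = (2,3) ∈ E(G2) ✓
  (1,3) → (φ(1),φ(3)) = (1,3) ∈ E(G2) ✓
  (2,3) → (φ(2),φ(3)) = (1,2) ∈ E(G2) ✓
All 6 edges of G1 map to edges of G2, and |E(G1)| = |E(G2)| = 6, so φ is a bijection on edges as well as vertices. Hence G1 ≅ G2.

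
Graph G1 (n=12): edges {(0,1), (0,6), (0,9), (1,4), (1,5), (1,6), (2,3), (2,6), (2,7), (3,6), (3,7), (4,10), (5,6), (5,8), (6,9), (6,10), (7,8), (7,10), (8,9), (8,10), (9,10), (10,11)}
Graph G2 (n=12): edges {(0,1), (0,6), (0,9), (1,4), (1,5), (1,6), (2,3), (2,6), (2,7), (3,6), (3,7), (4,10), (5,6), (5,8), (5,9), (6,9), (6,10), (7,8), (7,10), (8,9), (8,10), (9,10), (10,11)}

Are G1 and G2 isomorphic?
No, not isomorphic

The graphs are NOT isomorphic.

Counting edges: G1 has 22 edge(s); G2 has 23 edge(s).
Edge count is an isomorphism invariant (a bijection on vertices induces a bijection on edges), so differing edge counts rule out isomorphism.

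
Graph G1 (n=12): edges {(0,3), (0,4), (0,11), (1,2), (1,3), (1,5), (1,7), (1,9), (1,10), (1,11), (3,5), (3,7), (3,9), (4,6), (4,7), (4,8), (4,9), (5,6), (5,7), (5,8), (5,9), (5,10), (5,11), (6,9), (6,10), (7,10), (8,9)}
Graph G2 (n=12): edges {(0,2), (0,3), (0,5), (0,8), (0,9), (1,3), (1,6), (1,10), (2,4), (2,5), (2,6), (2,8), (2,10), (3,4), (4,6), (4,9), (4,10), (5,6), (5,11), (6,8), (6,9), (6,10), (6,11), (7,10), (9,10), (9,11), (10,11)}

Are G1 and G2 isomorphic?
Yes, isomorphic

The graphs are isomorphic.
One valid mapping φ: V(G1) → V(G2): 0→3, 1→10, 2→7, 3→4, 4→0, 5→6, 6→5, 7→9, 8→8, 9→2, 10→11, 11→1

Verify φ preserves adjacency — for each edge of G1, its image is an edge of G2:
  (0,3) → (φ(0),φ(3)) = (3,4) ∈ E(G2) ✓
  (0,4) → (φ(0),φ(4)) = (0,3) ∈ E(G2) ✓
  (0,11) → (φ(0),φ(11)) = (1,3) ∈ E(G2) ✓
  (1,2) → (φ(1),φ(2)) = (7,10) ∈ E(G2) ✓
  (1,3) → (φ(1),φ(3)) = (4,10) ∈ E(G2) ✓
  (1,5) → (φ(1),φ(5)) = (6,10) ∈ E(G2) ✓
  (1,7) → (φ(1),φ(7)) = (9,10) ∈ E(G2) ✓
  (1,9) → (φ(1),φ(9)) = (2,10) ∈ E(G2) ✓
  (1,10) → (φ(1),φ(10)) = (10,11) ∈ E(G2) ✓
  (1,11) → (φ(1),φ(11)) = (1,10) ∈ E(G2) ✓
  (3,5) → (φ(3),φ(5)) = (4,6) ∈ E(G2) ✓
  (3,7) → (φ(3),φ(7)) = (4,9) ∈ E(G2) ✓
  (3,9) → (φ(3),φ(9)) = (2,4) ∈ E(G2) ✓
  (4,6) → (φ(4),φ(6)) = (0,5) ∈ E(G2) ✓
  (4,7) → (φ(4),φ(7)) = (0,9) ∈ E(G2) ✓
  (4,8) → (φ(4),φ(8)) = (0,8) ∈ E(G2) ✓
  (4,9) → (φ(4),φ(9)) = (0,2) ∈ E(G2) ✓
  (5,6) → (φ(5),φ(6)) = (5,6) ∈ E(G2) ✓
  (5,7) → (φ(5),φ(7)) = (6,9) ∈ E(G2) ✓
  (5,8) → (φ(5),φ(8)) = (6,8) ∈ E(G2) ✓
  (5,9) → (φ(5),φ(9)) = (2,6) ∈ E(G2) ✓
  (5,10) → (φ(5),φ(10)) = (6,11) ∈ E(G2) ✓
  (5,11) → (φ(5),φ(11)) = (1,6) ∈ E(G2) ✓
  (6,9) → (φ(6),φ(9)) = (2,5) ∈ E(G2) ✓
  (6,10) → (φ(6),φ(10)) = (5,11) ∈ E(G2) ✓
  (7,10) → (φ(7),φ(10)) = (9,11) ∈ E(G2) ✓
  (8,9) → (φ(8),φ(9)) = (2,8) ∈ E(G2) ✓
All 27 edges of G1 map to edges of G2, and |E(G1)| = |E(G2)| = 27, so φ is a bijection on edges as well as vertices. Hence G1 ≅ G2.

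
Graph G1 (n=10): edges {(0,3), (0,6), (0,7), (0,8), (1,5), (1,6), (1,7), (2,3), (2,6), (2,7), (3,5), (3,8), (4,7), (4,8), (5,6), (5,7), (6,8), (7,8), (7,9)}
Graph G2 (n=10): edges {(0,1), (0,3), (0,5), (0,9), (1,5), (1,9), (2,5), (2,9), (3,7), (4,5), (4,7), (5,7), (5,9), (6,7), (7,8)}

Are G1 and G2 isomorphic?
No, not isomorphic

The graphs are NOT isomorphic.

Degrees in G1: deg(0)=4, deg(1)=3, deg(2)=3, deg(3)=4, deg(4)=2, deg(5)=4, deg(6)=5, deg(7)=7, deg(8)=5, deg(9)=1.
Sorted degree sequence of G1: [7, 5, 5, 4, 4, 4, 3, 3, 2, 1].
Degrees in G2: deg(0)=4, deg(1)=3, deg(2)=2, deg(3)=2, deg(4)=2, deg(5)=6, deg(6)=1, deg(7)=5, deg(8)=1, deg(9)=4.
Sorted degree sequence of G2: [6, 5, 4, 4, 3, 2, 2, 2, 1, 1].
The (sorted) degree sequence is an isomorphism invariant, so since G1 and G2 have different degree sequences they cannot be isomorphic.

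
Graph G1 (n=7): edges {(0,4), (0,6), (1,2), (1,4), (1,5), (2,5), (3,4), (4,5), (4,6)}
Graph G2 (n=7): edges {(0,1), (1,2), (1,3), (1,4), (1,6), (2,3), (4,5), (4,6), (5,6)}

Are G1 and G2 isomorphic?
Yes, isomorphic

The graphs are isomorphic.
One valid mapping φ: V(G1) → V(G2): 0→3, 1→4, 2→5, 3→0, 4→1, 5→6, 6→2

Verify φ preserves adjacency — for each edge of G1, its image is an edge of G2:
  (0,4) → (φ(0),φ(4)) = (1,3) ∈ E(G2) ✓
  (0,6) → (φ(0),φ(6)) = (2,3) ∈ E(G2) ✓
  (1,2) → (φ(1),φ(2)) = (4,5) ∈ E(G2) ✓
  (1,4) → (φ(1),φ(4)) = (1,4) ∈ E(G2) ✓
  (1,5) → (φ(1),φ(5)) = (4,6) ∈ E(G2) ✓
  (2,5) → (φ(2),φ(5)) = (5,6) ∈ E(G2) ✓
  (3,4) → (φ(3),φ(4)) = (0,1) ∈ E(G2) ✓
  (4,5) → (φ(4),φ(5)) = (1,6) ∈ E(G2) ✓
  (4,6) → (φ(4),φ(6)) = (1,2) ∈ E(G2) ✓
All 9 edges of G1 map to edges of G2, and |E(G1)| = |E(G2)| = 9, so φ is a bijection on edges as well as vertices. Hence G1 ≅ G2.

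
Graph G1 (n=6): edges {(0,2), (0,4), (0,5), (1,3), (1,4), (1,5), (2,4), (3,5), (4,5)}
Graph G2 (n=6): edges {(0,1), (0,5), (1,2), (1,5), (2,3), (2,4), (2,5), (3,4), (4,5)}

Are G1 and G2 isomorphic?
Yes, isomorphic

The graphs are isomorphic.
One valid mapping φ: V(G1) → V(G2): 0→1, 1→4, 2→0, 3→3, 4→5, 5→2

Verify φ preserves adjacency — for each edge of G1, its image is an edge of G2:
  (0,2) → (φ(0),φ(2)) = (0,1) ∈ E(G2) ✓
  (0,4) → (φ(0),φ(4)) = (1,5) ∈ E(G2) ✓
  (0,5) → (φ(0),φ(5)) = (1,2) ∈ E(G2) ✓
  (1,3) → (φ(1),φ(3)) = (3,4) ∈ E(G2) ✓
  (1,4) → (φ(1),φ(4)) = (4,5) ∈ E(G2) ✓
  (1,5) → (φ(1),φ(5)) = (2,4) ∈ E(G2) ✓
  (2,4) → (φ(2),φ(4)) = (0,5) ∈ E(G2) ✓
  (3,5) → (φ(3),φ(5)) = (2,3) ∈ E(G2) ✓
  (4,5) → (φ(4),φ(5)) = (2,5) ∈ E(G2) ✓
All 9 edges of G1 map to edges of G2, and |E(G1)| = |E(G2)| = 9, so φ is a bijection on edges as well as vertices. Hence G1 ≅ G2.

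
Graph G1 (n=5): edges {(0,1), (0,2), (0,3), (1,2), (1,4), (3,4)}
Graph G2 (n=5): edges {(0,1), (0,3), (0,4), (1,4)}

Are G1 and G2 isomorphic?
No, not isomorphic

The graphs are NOT isomorphic.

Degrees in G1: deg(0)=3, deg(1)=3, deg(2)=2, deg(3)=2, deg(4)=2.
Sorted degree sequence of G1: [3, 3, 2, 2, 2].
Degrees in G2: deg(0)=3, deg(1)=2, deg(2)=0, deg(3)=1, deg(4)=2.
Sorted degree sequence of G2: [3, 2, 2, 1, 0].
The (sorted) degree sequence is an isomorphism invariant, so since G1 and G2 have different degree sequences they cannot be isomorphic.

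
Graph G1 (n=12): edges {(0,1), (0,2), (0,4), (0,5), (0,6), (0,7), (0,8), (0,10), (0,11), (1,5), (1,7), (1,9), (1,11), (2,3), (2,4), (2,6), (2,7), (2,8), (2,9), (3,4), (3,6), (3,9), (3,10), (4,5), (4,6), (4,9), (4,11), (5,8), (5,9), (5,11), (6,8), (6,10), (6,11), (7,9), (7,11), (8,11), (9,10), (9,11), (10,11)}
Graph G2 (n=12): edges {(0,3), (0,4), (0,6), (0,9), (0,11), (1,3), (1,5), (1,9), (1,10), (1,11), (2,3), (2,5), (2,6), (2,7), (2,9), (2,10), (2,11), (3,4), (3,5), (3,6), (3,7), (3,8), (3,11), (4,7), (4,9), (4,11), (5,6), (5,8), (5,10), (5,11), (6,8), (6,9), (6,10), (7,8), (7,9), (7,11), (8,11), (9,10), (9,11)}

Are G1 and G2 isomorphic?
Yes, isomorphic

The graphs are isomorphic.
One valid mapping φ: V(G1) → V(G2): 0→3, 1→4, 2→6, 3→10, 4→2, 5→7, 6→5, 7→0, 8→8, 9→9, 10→1, 11→11

Verify φ preserves adjacency — for each edge of G1, its image is an edge of G2:
  (0,1) → (φ(0),φ(1)) = (3,4) ∈ E(G2) ✓
  (0,2) → (φ(0),φ(2)) = (3,6) ∈ E(G2) ✓
  (0,4) → (φ(0),φ(4)) = (2,3) ∈ E(G2) ✓
  (0,5) → (φ(0),φ(5)) = (3,7) ∈ E(G2) ✓
  (0,6) → (φ(0),φ(6)) = (3,5) ∈ E(G2) ✓
  (0,7) → (φ(0),φ(7)) = (0,3) ∈ E(G2) ✓
  (0,8) → (φ(0),φ(8)) = (3,8) ∈ E(G2) ✓
  (0,10) → (φ(0),φ(10)) = (1,3) ∈ E(G2) ✓
  (0,11) → (φ(0),φ(11)) = (3,11) ∈ E(G2) ✓
  (1,5) → (φ(1),φ(5)) = (4,7) ∈ E(G2) ✓
  (1,7) → (φ(1),φ(7)) = (0,4) ∈ E(G2) ✓
  (1,9) → (φ(1),φ(9)) = (4,9) ∈ E(G2) ✓
  (1,11) → (φ(1),φ(11)) = (4,11) ∈ E(G2) ✓
  (2,3) → (φ(2),φ(3)) = (6,10) ∈ E(G2) ✓
  (2,4) → (φ(2),φ(4)) = (2,6) ∈ E(G2) ✓
  (2,6) → (φ(2),φ(6)) = (5,6) ∈ E(G2) ✓
  (2,7) → (φ(2),φ(7)) = (0,6) ∈ E(G2) ✓
  (2,8) → (φ(2),φ(8)) = (6,8) ∈ E(G2) ✓
  (2,9) → (φ(2),φ(9)) = (6,9) ∈ E(G2) ✓
  (3,4) → (φ(3),φ(4)) = (2,10) ∈ E(G2) ✓
  (3,6) → (φ(3),φ(6)) = (5,10) ∈ E(G2) ✓
  (3,9) → (φ(3),φ(9)) = (9,10) ∈ E(G2) ✓
  (3,10) → (φ(3),φ(10)) = (1,10) ∈ E(G2) ✓
  (4,5) → (φ(4),φ(5)) = (2,7) ∈ E(G2) ✓
  (4,6) → (φ(4),φ(6)) = (2,5) ∈ E(G2) ✓
  (4,9) → (φ(4),φ(9)) = (2,9) ∈ E(G2) ✓
  (4,11) → (φ(4),φ(11)) = (2,11) ∈ E(G2) ✓
  (5,8) → (φ(5),φ(8)) = (7,8) ∈ E(G2) ✓
  (5,9) → (φ(5),φ(9)) = (7,9) ∈ E(G2) ✓
  (5,11) → (φ(5),φ(11)) = (7,11) ∈ E(G2) ✓
  (6,8) → (φ(6),φ(8)) = (5,8) ∈ E(G2) ✓
  (6,10) → (φ(6),φ(10)) = (1,5) ∈ E(G2) ✓
  (6,11) → (φ(6),φ(11)) = (5,11) ∈ E(G2) ✓
  (7,9) → (φ(7),φ(9)) = (0,9) ∈ E(G2) ✓
  (7,11) → (φ(7),φ(11)) = (0,11) ∈ E(G2) ✓
  (8,11) → (φ(8),φ(11)) = (8,11) ∈ E(G2) ✓
  (9,10) → (φ(9),φ(10)) = (1,9) ∈ E(G2) ✓
  (9,11) → (φ(9),φ(11)) = (9,11) ∈ E(G2) ✓
  (10,11) → (φ(10),φ(11)) = (1,11) ∈ E(G2) ✓
All 39 edges of G1 map to edges of G2, and |E(G1)| = |E(G2)| = 39, so φ is a bijection on edges as well as vertices. Hence G1 ≅ G2.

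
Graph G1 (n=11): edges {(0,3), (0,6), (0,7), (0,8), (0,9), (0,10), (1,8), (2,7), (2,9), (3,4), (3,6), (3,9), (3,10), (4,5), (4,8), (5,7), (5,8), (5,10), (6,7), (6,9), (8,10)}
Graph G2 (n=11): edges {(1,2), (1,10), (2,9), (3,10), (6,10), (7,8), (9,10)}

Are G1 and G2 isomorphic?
No, not isomorphic

The graphs are NOT isomorphic.

Connected components of G1: 1 component(s) with vertex sets [[0, 1, 2, 3, 4, 5, 6, 7, 8, 9, 10]], sizes [11].
Connected components of G2: 5 component(s) with vertex sets [[0], [4], [5], [7, 8], [1, 2, 3, 6, 9, 10]], sizes [1, 1, 1, 2, 6].
The number of connected components (and the multiset of component sizes) is an isomorphism invariant — an isomorphism maps each component of G1 bijectively onto a component of G2. Since G1 has 1 component(s) and G2 has 5, they cannot be isomorphic.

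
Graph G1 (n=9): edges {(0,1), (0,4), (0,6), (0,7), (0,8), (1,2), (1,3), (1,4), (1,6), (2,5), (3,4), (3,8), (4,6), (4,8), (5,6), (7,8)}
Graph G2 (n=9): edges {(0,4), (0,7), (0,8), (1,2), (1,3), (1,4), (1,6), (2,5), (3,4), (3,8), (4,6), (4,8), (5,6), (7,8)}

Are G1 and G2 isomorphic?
No, not isomorphic

The graphs are NOT isomorphic.

Counting edges: G1 has 16 edge(s); G2 has 14 edge(s).
Edge count is an isomorphism invariant (a bijection on vertices induces a bijection on edges), so differing edge counts rule out isomorphism.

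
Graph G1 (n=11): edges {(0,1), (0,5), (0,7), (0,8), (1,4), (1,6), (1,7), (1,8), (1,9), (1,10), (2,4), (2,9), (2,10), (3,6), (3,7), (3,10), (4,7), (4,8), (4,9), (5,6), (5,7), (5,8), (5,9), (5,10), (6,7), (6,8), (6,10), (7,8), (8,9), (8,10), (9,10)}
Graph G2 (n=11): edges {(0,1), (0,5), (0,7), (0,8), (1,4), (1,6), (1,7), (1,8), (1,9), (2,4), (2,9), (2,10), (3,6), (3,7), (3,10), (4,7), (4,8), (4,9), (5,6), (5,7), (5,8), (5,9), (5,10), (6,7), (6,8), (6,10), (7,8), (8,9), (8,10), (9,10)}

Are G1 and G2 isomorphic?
No, not isomorphic

The graphs are NOT isomorphic.

Counting edges: G1 has 31 edge(s); G2 has 30 edge(s).
Edge count is an isomorphism invariant (a bijection on vertices induces a bijection on edges), so differing edge counts rule out isomorphism.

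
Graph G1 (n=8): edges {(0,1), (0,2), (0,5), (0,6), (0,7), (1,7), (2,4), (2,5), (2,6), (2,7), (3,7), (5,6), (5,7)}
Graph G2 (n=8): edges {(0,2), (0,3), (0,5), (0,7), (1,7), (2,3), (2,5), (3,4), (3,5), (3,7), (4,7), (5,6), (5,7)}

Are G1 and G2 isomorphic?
Yes, isomorphic

The graphs are isomorphic.
One valid mapping φ: V(G1) → V(G2): 0→3, 1→4, 2→5, 3→1, 4→6, 5→0, 6→2, 7→7

Verify φ preserves adjacency — for each edge of G1, its image is an edge of G2:
  (0,1) → (φ(0),φ(1)) = (3,4) ∈ E(G2) ✓
  (0,2) → (φ(0),φ(2)) = (3,5) ∈ E(G2) ✓
  (0,5) → (φ(0),φ(5)) = (0,3) ∈ E(G2) ✓
  (0,6) → (φ(0),φ(6)) = (2,3) ∈ E(G2) ✓
  (0,7) → (φ(0),φ(7)) = (3,7) ∈ E(G2) ✓
  (1,7) → (φ(1),φ(7)) = (4,7) ∈ E(G2) ✓
  (2,4) → (φ(2),φ(4)) = (5,6) ∈ E(G2) ✓
  (2,5) → (φ(2),φ(5)) = (0,5) ∈ E(G2) ✓
  (2,6) → (φ(2),φ(6)) = (2,5) ∈ E(G2) ✓
  (2,7) → (φ(2),φ(7)) = (5,7) ∈ E(G2) ✓
  (3,7) → (φ(3),φ(7)) = (1,7) ∈ E(G2) ✓
  (5,6) → (φ(5),φ(6)) = (0,2) ∈ E(G2) ✓
  (5,7) → (φ(5),φ(7)) = (0,7) ∈ E(G2) ✓
All 13 edges of G1 map to edges of G2, and |E(G1)| = |E(G2)| = 13, so φ is a bijection on edges as well as vertices. Hence G1 ≅ G2.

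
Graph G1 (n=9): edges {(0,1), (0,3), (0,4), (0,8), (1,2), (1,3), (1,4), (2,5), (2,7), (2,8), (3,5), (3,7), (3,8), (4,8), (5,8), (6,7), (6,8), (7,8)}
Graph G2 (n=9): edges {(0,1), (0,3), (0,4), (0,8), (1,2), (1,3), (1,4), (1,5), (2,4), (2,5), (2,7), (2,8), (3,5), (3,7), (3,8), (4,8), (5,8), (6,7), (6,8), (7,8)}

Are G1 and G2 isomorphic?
No, not isomorphic

The graphs are NOT isomorphic.

Counting edges: G1 has 18 edge(s); G2 has 20 edge(s).
Edge count is an isomorphism invariant (a bijection on vertices induces a bijection on edges), so differing edge counts rule out isomorphism.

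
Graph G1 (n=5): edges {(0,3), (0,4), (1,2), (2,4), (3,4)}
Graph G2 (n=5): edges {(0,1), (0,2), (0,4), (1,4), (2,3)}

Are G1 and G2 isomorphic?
Yes, isomorphic

The graphs are isomorphic.
One valid mapping φ: V(G1) → V(G2): 0→4, 1→3, 2→2, 3→1, 4→0

Verify φ preserves adjacency — for each edge of G1, its image is an edge of G2:
  (0,3) → (φ(0),φ(3)) = (1,4) ∈ E(G2) ✓
  (0,4) → (φ(0),φ(4)) = (0,4) ∈ E(G2) ✓
  (1,2) → (φ(1),φ(2)) = (2,3) ∈ E(G2) ✓
  (2,4) → (φ(2),φ(4)) = (0,2) ∈ E(G2) ✓
  (3,4) → (φ(3),φ(4)) = (0,1) ∈ E(G2) ✓
All 5 edges of G1 map to edges of G2, and |E(G1)| = |E(G2)| = 5, so φ is a bijection on edges as well as vertices. Hence G1 ≅ G2.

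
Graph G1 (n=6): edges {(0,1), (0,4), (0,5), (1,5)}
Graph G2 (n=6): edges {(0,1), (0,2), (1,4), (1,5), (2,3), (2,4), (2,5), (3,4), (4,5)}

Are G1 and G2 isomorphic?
No, not isomorphic

The graphs are NOT isomorphic.

Degrees in G1: deg(0)=3, deg(1)=2, deg(2)=0, deg(3)=0, deg(4)=1, deg(5)=2.
Sorted degree sequence of G1: [3, 2, 2, 1, 0, 0].
Degrees in G2: deg(0)=2, deg(1)=3, deg(2)=4, deg(3)=2, deg(4)=4, deg(5)=3.
Sorted degree sequence of G2: [4, 4, 3, 3, 2, 2].
The (sorted) degree sequence is an isomorphism invariant, so since G1 and G2 have different degree sequences they cannot be isomorphic.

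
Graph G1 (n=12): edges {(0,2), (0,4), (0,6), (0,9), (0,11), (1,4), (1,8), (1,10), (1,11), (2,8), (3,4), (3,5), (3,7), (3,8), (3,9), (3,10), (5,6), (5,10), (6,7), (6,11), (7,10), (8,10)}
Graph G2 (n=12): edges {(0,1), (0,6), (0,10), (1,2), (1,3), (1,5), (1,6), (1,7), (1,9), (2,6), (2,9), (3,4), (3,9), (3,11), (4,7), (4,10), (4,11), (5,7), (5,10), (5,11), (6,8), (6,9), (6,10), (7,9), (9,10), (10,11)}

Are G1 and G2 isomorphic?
No, not isomorphic

The graphs are NOT isomorphic.

Degrees in G1: deg(0)=5, deg(1)=4, deg(2)=2, deg(3)=6, deg(4)=3, deg(5)=3, deg(6)=4, deg(7)=3, deg(8)=4, deg(9)=2, deg(10)=5, deg(11)=3.
Sorted degree sequence of G1: [6, 5, 5, 4, 4, 4, 3, 3, 3, 3, 2, 2].
Degrees in G2: deg(0)=3, deg(1)=7, deg(2)=3, deg(3)=4, deg(4)=4, deg(5)=4, deg(6)=6, deg(7)=4, deg(8)=1, deg(9)=6, deg(10)=6, deg(11)=4.
Sorted degree sequence of G2: [7, 6, 6, 6, 4, 4, 4, 4, 4, 3, 3, 1].
The (sorted) degree sequence is an isomorphism invariant, so since G1 and G2 have different degree sequences they cannot be isomorphic.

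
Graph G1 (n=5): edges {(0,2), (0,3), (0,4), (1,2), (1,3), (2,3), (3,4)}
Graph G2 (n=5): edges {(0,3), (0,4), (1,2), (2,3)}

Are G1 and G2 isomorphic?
No, not isomorphic

The graphs are NOT isomorphic.

Degrees in G1: deg(0)=3, deg(1)=2, deg(2)=3, deg(3)=4, deg(4)=2.
Sorted degree sequence of G1: [4, 3, 3, 2, 2].
Degrees in G2: deg(0)=2, deg(1)=1, deg(2)=2, deg(3)=2, deg(4)=1.
Sorted degree sequence of G2: [2, 2, 2, 1, 1].
The (sorted) degree sequence is an isomorphism invariant, so since G1 and G2 have different degree sequences they cannot be isomorphic.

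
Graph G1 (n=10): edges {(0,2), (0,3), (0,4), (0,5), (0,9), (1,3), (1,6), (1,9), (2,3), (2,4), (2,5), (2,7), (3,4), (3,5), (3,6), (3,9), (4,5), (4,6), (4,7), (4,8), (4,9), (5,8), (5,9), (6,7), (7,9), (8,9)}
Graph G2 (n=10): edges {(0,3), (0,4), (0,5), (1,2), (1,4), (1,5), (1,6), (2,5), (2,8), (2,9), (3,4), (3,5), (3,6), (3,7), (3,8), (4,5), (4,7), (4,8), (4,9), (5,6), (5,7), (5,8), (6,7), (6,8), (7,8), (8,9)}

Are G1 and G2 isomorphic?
Yes, isomorphic

The graphs are isomorphic.
One valid mapping φ: V(G1) → V(G2): 0→7, 1→9, 2→6, 3→8, 4→5, 5→3, 6→2, 7→1, 8→0, 9→4

Verify φ preserves adjacency — for each edge of G1, its image is an edge of G2:
  (0,2) → (φ(0),φ(2)) = (6,7) ∈ E(G2) ✓
  (0,3) → (φ(0),φ(3)) = (7,8) ∈ E(G2) ✓
  (0,4) → (φ(0),φ(4)) = (5,7) ∈ E(G2) ✓
  (0,5) → (φ(0),φ(5)) = (3,7) ∈ E(G2) ✓
  (0,9) → (φ(0),φ(9)) = (4,7) ∈ E(G2) ✓
  (1,3) → (φ(1),φ(3)) = (8,9) ∈ E(G2) ✓
  (1,6) → (φ(1),φ(6)) = (2,9) ∈ E(G2) ✓
  (1,9) → (φ(1),φ(9)) = (4,9) ∈ E(G2) ✓
  (2,3) → (φ(2),φ(3)) = (6,8) ∈ E(G2) ✓
  (2,4) → (φ(2),φ(4)) = (5,6) ∈ E(G2) ✓
  (2,5) → (φ(2),φ(5)) = (3,6) ∈ E(G2) ✓
  (2,7) → (φ(2),φ(7)) = (1,6) ∈ E(G2) ✓
  (3,4) → (φ(3),φ(4)) = (5,8) ∈ E(G2) ✓
  (3,5) → (φ(3),φ(5)) = (3,8) ∈ E(G2) ✓
  (3,6) → (φ(3),φ(6)) = (2,8) ∈ E(G2) ✓
  (3,9) → (φ(3),φ(9)) = (4,8) ∈ E(G2) ✓
  (4,5) → (φ(4),φ(5)) = (3,5) ∈ E(G2) ✓
  (4,6) → (φ(4),φ(6)) = (2,5) ∈ E(G2) ✓
  (4,7) → (φ(4),φ(7)) = (1,5) ∈ E(G2) ✓
  (4,8) → (φ(4),φ(8)) = (0,5) ∈ E(G2) ✓
  (4,9) → (φ(4),φ(9)) = (4,5) ∈ E(G2) ✓
  (5,8) → (φ(5),φ(8)) = (0,3) ∈ E(G2) ✓
  (5,9) → (φ(5),φ(9)) = (3,4) ∈ E(G2) ✓
  (6,7) → (φ(6),φ(7)) = (1,2) ∈ E(G2) ✓
  (7,9) → (φ(7),φ(9)) = (1,4) ∈ E(G2) ✓
  (8,9) → (φ(8),φ(9)) = (0,4) ∈ E(G2) ✓
All 26 edges of G1 map to edges of G2, and |E(G1)| = |E(G2)| = 26, so φ is a bijection on edges as well as vertices. Hence G1 ≅ G2.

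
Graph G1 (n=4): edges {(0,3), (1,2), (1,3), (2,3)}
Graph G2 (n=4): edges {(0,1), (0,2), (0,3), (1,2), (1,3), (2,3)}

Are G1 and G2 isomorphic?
No, not isomorphic

The graphs are NOT isomorphic.

Counting edges: G1 has 4 edge(s); G2 has 6 edge(s).
Edge count is an isomorphism invariant (a bijection on vertices induces a bijection on edges), so differing edge counts rule out isomorphism.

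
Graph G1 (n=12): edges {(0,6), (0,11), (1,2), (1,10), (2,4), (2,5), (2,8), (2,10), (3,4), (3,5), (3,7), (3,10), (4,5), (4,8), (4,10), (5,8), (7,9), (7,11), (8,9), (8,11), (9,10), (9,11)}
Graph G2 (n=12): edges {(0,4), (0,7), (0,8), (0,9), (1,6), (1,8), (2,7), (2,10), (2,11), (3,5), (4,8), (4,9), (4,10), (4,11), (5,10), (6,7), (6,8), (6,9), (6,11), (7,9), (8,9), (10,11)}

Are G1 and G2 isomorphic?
Yes, isomorphic

The graphs are isomorphic.
One valid mapping φ: V(G1) → V(G2): 0→5, 1→1, 2→8, 3→7, 4→9, 5→0, 6→3, 7→2, 8→4, 9→11, 10→6, 11→10

Verify φ preserves adjacency — for each edge of G1, its image is an edge of G2:
  (0,6) → (φ(0),φ(6)) = (3,5) ∈ E(G2) ✓
  (0,11) → (φ(0),φ(11)) = (5,10) ∈ E(G2) ✓
  (1,2) → (φ(1),φ(2)) = (1,8) ∈ E(G2) ✓
  (1,10) → (φ(1),φ(10)) = (1,6) ∈ E(G2) ✓
  (2,4) → (φ(2),φ(4)) = (8,9) ∈ E(G2) ✓
  (2,5) → (φ(2),φ(5)) = (0,8) ∈ E(G2) ✓
  (2,8) → (φ(2),φ(8)) = (4,8) ∈ E(G2) ✓
  (2,10) → (φ(2),φ(10)) = (6,8) ∈ E(G2) ✓
  (3,4) → (φ(3),φ(4)) = (7,9) ∈ E(G2) ✓
  (3,5) → (φ(3),φ(5)) = (0,7) ∈ E(G2) ✓
  (3,7) → (φ(3),φ(7)) = (2,7) ∈ E(G2) ✓
  (3,10) → (φ(3),φ(10)) = (6,7) ∈ E(G2) ✓
  (4,5) → (φ(4),φ(5)) = (0,9) ∈ E(G2) ✓
  (4,8) → (φ(4),φ(8)) = (4,9) ∈ E(G2) ✓
  (4,10) → (φ(4),φ(10)) = (6,9) ∈ E(G2) ✓
  (5,8) → (φ(5),φ(8)) = (0,4) ∈ E(G2) ✓
  (7,9) → (φ(7),φ(9)) = (2,11) ∈ E(G2) ✓
  (7,11) → (φ(7),φ(11)) = (2,10) ∈ E(G2) ✓
  (8,9) → (φ(8),φ(9)) = (4,11) ∈ E(G2) ✓
  (8,11) → (φ(8),φ(11)) = (4,10) ∈ E(G2) ✓
  (9,10) → (φ(9),φ(10)) = (6,11) ∈ E(G2) ✓
  (9,11) → (φ(9),φ(11)) = (10,11) ∈ E(G2) ✓
All 22 edges of G1 map to edges of G2, and |E(G1)| = |E(G2)| = 22, so φ is a bijection on edges as well as vertices. Hence G1 ≅ G2.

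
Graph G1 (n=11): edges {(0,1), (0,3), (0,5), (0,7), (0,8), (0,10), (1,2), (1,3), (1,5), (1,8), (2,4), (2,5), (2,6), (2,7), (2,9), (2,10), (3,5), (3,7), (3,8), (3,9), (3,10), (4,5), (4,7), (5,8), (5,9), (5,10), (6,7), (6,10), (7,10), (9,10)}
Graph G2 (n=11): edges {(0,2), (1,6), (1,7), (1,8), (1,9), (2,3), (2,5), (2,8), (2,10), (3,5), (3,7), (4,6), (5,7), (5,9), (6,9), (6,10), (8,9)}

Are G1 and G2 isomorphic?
No, not isomorphic

The graphs are NOT isomorphic.

Counting triangles (3-cliques): G1 has 29, G2 has 4.
Triangle count is an isomorphism invariant, so differing triangle counts rule out isomorphism.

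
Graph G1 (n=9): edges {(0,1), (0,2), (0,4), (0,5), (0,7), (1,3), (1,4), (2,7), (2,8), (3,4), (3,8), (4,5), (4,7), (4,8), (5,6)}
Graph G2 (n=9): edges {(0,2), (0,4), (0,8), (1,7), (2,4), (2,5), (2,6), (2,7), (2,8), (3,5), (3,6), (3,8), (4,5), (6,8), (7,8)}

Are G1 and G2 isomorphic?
Yes, isomorphic

The graphs are isomorphic.
One valid mapping φ: V(G1) → V(G2): 0→8, 1→0, 2→3, 3→4, 4→2, 5→7, 6→1, 7→6, 8→5

Verify φ preserves adjacency — for each edge of G1, its image is an edge of G2:
  (0,1) → (φ(0),φ(1)) = (0,8) ∈ E(G2) ✓
  (0,2) → (φ(0),φ(2)) = (3,8) ∈ E(G2) ✓
  (0,4) → (φ(0),φ(4)) = (2,8) ∈ E(G2) ✓
  (0,5) → (φ(0),φ(5)) = (7,8) ∈ E(G2) ✓
  (0,7) → (φ(0),φ(7)) = (6,8) ∈ E(G2) ✓
  (1,3) → (φ(1),φ(3)) = (0,4) ∈ E(G2) ✓
  (1,4) → (φ(1),φ(4)) = (0,2) ∈ E(G2) ✓
  (2,7) → (φ(2),φ(7)) = (3,6) ∈ E(G2) ✓
  (2,8) → (φ(2),φ(8)) = (3,5) ∈ E(G2) ✓
  (3,4) → (φ(3),φ(4)) = (2,4) ∈ E(G2) ✓
  (3,8) → (φ(3),φ(8)) = (4,5) ∈ E(G2) ✓
  (4,5) → (φ(4),φ(5)) = (2,7) ∈ E(G2) ✓
  (4,7) → (φ(4),φ(7)) = (2,6) ∈ E(G2) ✓
  (4,8) → (φ(4),φ(8)) = (2,5) ∈ E(G2) ✓
  (5,6) → (φ(5),φ(6)) = (1,7) ∈ E(G2) ✓
All 15 edges of G1 map to edges of G2, and |E(G1)| = |E(G2)| = 15, so φ is a bijection on edges as well as vertices. Hence G1 ≅ G2.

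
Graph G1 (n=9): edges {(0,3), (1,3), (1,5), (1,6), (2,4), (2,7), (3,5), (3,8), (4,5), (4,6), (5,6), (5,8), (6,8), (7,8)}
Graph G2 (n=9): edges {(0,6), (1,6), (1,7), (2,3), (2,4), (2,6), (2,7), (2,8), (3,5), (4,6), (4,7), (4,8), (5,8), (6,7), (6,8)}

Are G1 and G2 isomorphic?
No, not isomorphic

The graphs are NOT isomorphic.

Degrees in G1: deg(0)=1, deg(1)=3, deg(2)=2, deg(3)=4, deg(4)=3, deg(5)=5, deg(6)=4, deg(7)=2, deg(8)=4.
Sorted degree sequence of G1: [5, 4, 4, 4, 3, 3, 2, 2, 1].
Degrees in G2: deg(0)=1, deg(1)=2, deg(2)=5, deg(3)=2, deg(4)=4, deg(5)=2, deg(6)=6, deg(7)=4, deg(8)=4.
Sorted degree sequence of G2: [6, 5, 4, 4, 4, 2, 2, 2, 1].
The (sorted) degree sequence is an isomorphism invariant, so since G1 and G2 have different degree sequences they cannot be isomorphic.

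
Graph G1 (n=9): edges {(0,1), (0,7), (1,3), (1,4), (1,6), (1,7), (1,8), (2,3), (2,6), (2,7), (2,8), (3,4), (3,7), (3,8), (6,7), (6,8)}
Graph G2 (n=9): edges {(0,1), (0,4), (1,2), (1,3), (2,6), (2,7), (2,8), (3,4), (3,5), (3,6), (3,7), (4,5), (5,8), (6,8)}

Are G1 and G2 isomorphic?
No, not isomorphic

The graphs are NOT isomorphic.

Counting triangles (3-cliques): G1 has 10, G2 has 2.
Triangle count is an isomorphism invariant, so differing triangle counts rule out isomorphism.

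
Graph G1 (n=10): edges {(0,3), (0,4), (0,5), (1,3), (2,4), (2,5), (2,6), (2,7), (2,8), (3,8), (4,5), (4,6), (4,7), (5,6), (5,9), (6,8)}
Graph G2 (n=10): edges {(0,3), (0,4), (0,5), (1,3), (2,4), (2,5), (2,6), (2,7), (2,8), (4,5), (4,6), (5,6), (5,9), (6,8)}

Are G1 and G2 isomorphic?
No, not isomorphic

The graphs are NOT isomorphic.

Counting edges: G1 has 16 edge(s); G2 has 14 edge(s).
Edge count is an isomorphism invariant (a bijection on vertices induces a bijection on edges), so differing edge counts rule out isomorphism.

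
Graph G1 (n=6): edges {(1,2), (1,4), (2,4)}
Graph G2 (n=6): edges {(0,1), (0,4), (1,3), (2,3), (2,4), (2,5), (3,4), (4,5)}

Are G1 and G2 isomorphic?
No, not isomorphic

The graphs are NOT isomorphic.

Counting triangles (3-cliques): G1 has 1, G2 has 2.
Triangle count is an isomorphism invariant, so differing triangle counts rule out isomorphism.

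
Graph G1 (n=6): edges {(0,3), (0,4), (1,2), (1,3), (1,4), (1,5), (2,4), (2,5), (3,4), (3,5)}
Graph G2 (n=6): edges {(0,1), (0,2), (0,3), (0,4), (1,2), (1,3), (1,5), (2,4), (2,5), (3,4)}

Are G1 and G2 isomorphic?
Yes, isomorphic

The graphs are isomorphic.
One valid mapping φ: V(G1) → V(G2): 0→5, 1→0, 2→3, 3→2, 4→1, 5→4

Verify φ preserves adjacency — for each edge of G1, its image is an edge of G2:
  (0,3) → (φ(0),φ(3)) = (2,5) ∈ E(G2) ✓
  (0,4) → (φ(0),φ(4)) = (1,5) ∈ E(G2) ✓
  (1,2) → (φ(1),φ(2)) = (0,3) ∈ E(G2) ✓
  (1,3) → (φ(1),φ(3)) = (0,2) ∈ E(G2) ✓
  (1,4) → (φ(1),φ(4)) = (0,1) ∈ E(G2) ✓
  (1,5) → (φ(1),φ(5)) = (0,4) ∈ E(G2) ✓
  (2,4) → (φ(2),φ(4)) = (1,3) ∈ E(G2) ✓
  (2,5) → (φ(2),φ(5)) = (3,4) ∈ E(G2) ✓
  (3,4) → (φ(3),φ(4)) = (1,2) ∈ E(G2) ✓
  (3,5) → (φ(3),φ(5)) = (2,4) ∈ E(G2) ✓
All 10 edges of G1 map to edges of G2, and |E(G1)| = |E(G2)| = 10, so φ is a bijection on edges as well as vertices. Hence G1 ≅ G2.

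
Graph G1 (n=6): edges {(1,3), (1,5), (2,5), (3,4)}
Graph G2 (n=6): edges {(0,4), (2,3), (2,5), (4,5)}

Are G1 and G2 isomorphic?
Yes, isomorphic

The graphs are isomorphic.
One valid mapping φ: V(G1) → V(G2): 0→1, 1→5, 2→3, 3→4, 4→0, 5→2

Verify φ preserves adjacency — for each edge of G1, its image is an edge of G2:
  (1,3) → (φ(1),φ(3)) = (4,5) ∈ E(G2) ✓
  (1,5) → (φ(1),φ(5)) = (2,5) ∈ E(G2) ✓
  (2,5) → (φ(2),φ(5)) = (2,3) ∈ E(G2) ✓
  (3,4) → (φ(3),φ(4)) = (0,4) ∈ E(G2) ✓
All 4 edges of G1 map to edges of G2, and |E(G1)| = |E(G2)| = 4, so φ is a bijection on edges as well as vertices. Hence G1 ≅ G2.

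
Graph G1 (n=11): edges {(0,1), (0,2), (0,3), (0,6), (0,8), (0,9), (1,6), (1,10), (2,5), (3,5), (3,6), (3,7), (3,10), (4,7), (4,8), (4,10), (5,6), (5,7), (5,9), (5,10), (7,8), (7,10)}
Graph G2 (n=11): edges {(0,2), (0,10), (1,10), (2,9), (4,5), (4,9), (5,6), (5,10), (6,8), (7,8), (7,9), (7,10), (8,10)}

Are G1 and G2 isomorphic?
No, not isomorphic

The graphs are NOT isomorphic.

Connected components of G1: 1 component(s) with vertex sets [[0, 1, 2, 3, 4, 5, 6, 7, 8, 9, 10]], sizes [11].
Connected components of G2: 2 component(s) with vertex sets [[3], [0, 1, 2, 4, 5, 6, 7, 8, 9, 10]], sizes [1, 10].
The number of connected components (and the multiset of component sizes) is an isomorphism invariant — an isomorphism maps each component of G1 bijectively onto a component of G2. Since G1 has 1 component(s) and G2 has 2, they cannot be isomorphic.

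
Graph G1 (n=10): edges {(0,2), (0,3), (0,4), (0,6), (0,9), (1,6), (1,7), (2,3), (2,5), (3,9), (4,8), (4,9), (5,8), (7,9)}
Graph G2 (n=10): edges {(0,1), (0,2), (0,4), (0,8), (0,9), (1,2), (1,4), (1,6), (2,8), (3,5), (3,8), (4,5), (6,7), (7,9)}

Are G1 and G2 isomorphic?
Yes, isomorphic

The graphs are isomorphic.
One valid mapping φ: V(G1) → V(G2): 0→0, 1→7, 2→8, 3→2, 4→4, 5→3, 6→9, 7→6, 8→5, 9→1

Verify φ preserves adjacency — for each edge of G1, its image is an edge of G2:
  (0,2) → (φ(0),φ(2)) = (0,8) ∈ E(G2) ✓
  (0,3) → (φ(0),φ(3)) = (0,2) ∈ E(G2) ✓
  (0,4) → (φ(0),φ(4)) = (0,4) ∈ E(G2) ✓
  (0,6) → (φ(0),φ(6)) = (0,9) ∈ E(G2) ✓
  (0,9) → (φ(0),φ(9)) = (0,1) ∈ E(G2) ✓
  (1,6) → (φ(1),φ(6)) = (7,9) ∈ E(G2) ✓
  (1,7) → (φ(1),φ(7)) = (6,7) ∈ E(G2) ✓
  (2,3) → (φ(2),φ(3)) = (2,8) ∈ E(G2) ✓
  (2,5) → (φ(2),φ(5)) = (3,8) ∈ E(G2) ✓
  (3,9) → (φ(3),φ(9)) = (1,2) ∈ E(G2) ✓
  (4,8) → (φ(4),φ(8)) = (4,5) ∈ E(G2) ✓
  (4,9) → (φ(4),φ(9)) = (1,4) ∈ E(G2) ✓
  (5,8) → (φ(5),φ(8)) = (3,5) ∈ E(G2) ✓
  (7,9) → (φ(7),φ(9)) = (1,6) ∈ E(G2) ✓
All 14 edges of G1 map to edges of G2, and |E(G1)| = |E(G2)| = 14, so φ is a bijection on edges as well as vertices. Hence G1 ≅ G2.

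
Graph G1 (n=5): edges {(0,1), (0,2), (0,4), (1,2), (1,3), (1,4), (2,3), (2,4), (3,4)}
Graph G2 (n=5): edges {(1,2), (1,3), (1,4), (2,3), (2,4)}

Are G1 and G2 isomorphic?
No, not isomorphic

The graphs are NOT isomorphic.

Counting triangles (3-cliques): G1 has 7, G2 has 2.
Triangle count is an isomorphism invariant, so differing triangle counts rule out isomorphism.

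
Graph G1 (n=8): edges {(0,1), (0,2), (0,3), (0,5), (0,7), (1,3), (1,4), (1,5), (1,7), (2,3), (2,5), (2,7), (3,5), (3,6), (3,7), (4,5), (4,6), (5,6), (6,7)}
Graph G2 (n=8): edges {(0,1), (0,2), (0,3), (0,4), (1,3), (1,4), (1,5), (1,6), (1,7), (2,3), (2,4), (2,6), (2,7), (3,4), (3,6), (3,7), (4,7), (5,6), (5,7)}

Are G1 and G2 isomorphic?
Yes, isomorphic

The graphs are isomorphic.
One valid mapping φ: V(G1) → V(G2): 0→4, 1→7, 2→0, 3→3, 4→5, 5→1, 6→6, 7→2

Verify φ preserves adjacency — for each edge of G1, its image is an edge of G2:
  (0,1) → (φ(0),φ(1)) = (4,7) ∈ E(G2) ✓
  (0,2) → (φ(0),φ(2)) = (0,4) ∈ E(G2) ✓
  (0,3) → (φ(0),φ(3)) = (3,4) ∈ E(G2) ✓
  (0,5) → (φ(0),φ(5)) = (1,4) ∈ E(G2) ✓
  (0,7) → (φ(0),φ(7)) = (2,4) ∈ E(G2) ✓
  (1,3) → (φ(1),φ(3)) = (3,7) ∈ E(G2) ✓
  (1,4) → (φ(1),φ(4)) = (5,7) ∈ E(G2) ✓
  (1,5) → (φ(1),φ(5)) = (1,7) ∈ E(G2) ✓
  (1,7) → (φ(1),φ(7)) = (2,7) ∈ E(G2) ✓
  (2,3) → (φ(2),φ(3)) = (0,3) ∈ E(G2) ✓
  (2,5) → (φ(2),φ(5)) = (0,1) ∈ E(G2) ✓
  (2,7) → (φ(2),φ(7)) = (0,2) ∈ E(G2) ✓
  (3,5) → (φ(3),φ(5)) = (1,3) ∈ E(G2) ✓
  (3,6) → (φ(3),φ(6)) = (3,6) ∈ E(G2) ✓
  (3,7) → (φ(3),φ(7)) = (2,3) ∈ E(G2) ✓
  (4,5) → (φ(4),φ(5)) = (1,5) ∈ E(G2) ✓
  (4,6) → (φ(4),φ(6)) = (5,6) ∈ E(G2) ✓
  (5,6) → (φ(5),φ(6)) = (1,6) ∈ E(G2) ✓
  (6,7) → (φ(6),φ(7)) = (2,6) ∈ E(G2) ✓
All 19 edges of G1 map to edges of G2, and |E(G1)| = |E(G2)| = 19, so φ is a bijection on edges as well as vertices. Hence G1 ≅ G2.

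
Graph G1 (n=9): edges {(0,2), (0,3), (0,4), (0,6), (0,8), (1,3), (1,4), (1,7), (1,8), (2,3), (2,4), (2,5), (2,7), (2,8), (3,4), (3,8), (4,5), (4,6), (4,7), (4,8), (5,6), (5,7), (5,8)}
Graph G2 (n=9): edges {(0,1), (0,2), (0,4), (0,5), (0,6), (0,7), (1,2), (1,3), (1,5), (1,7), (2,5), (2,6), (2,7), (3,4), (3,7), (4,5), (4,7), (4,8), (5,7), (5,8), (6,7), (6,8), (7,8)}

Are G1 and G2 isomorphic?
Yes, isomorphic

The graphs are isomorphic.
One valid mapping φ: V(G1) → V(G2): 0→1, 1→6, 2→5, 3→2, 4→7, 5→4, 6→3, 7→8, 8→0

Verify φ preserves adjacency — for each edge of G1, its image is an edge of G2:
  (0,2) → (φ(0),φ(2)) = (1,5) ∈ E(G2) ✓
  (0,3) → (φ(0),φ(3)) = (1,2) ∈ E(G2) ✓
  (0,4) → (φ(0),φ(4)) = (1,7) ∈ E(G2) ✓
  (0,6) → (φ(0),φ(6)) = (1,3) ∈ E(G2) ✓
  (0,8) → (φ(0),φ(8)) = (0,1) ∈ E(G2) ✓
  (1,3) → (φ(1),φ(3)) = (2,6) ∈ E(G2) ✓
  (1,4) → (φ(1),φ(4)) = (6,7) ∈ E(G2) ✓
  (1,7) → (φ(1),φ(7)) = (6,8) ∈ E(G2) ✓
  (1,8) → (φ(1),φ(8)) = (0,6) ∈ E(G2) ✓
  (2,3) → (φ(2),φ(3)) = (2,5) ∈ E(G2) ✓
  (2,4) → (φ(2),φ(4)) = (5,7) ∈ E(G2) ✓
  (2,5) → (φ(2),φ(5)) = (4,5) ∈ E(G2) ✓
  (2,7) → (φ(2),φ(7)) = (5,8) ∈ E(G2) ✓
  (2,8) → (φ(2),φ(8)) = (0,5) ∈ E(G2) ✓
  (3,4) → (φ(3),φ(4)) = (2,7) ∈ E(G2) ✓
  (3,8) → (φ(3),φ(8)) = (0,2) ∈ E(G2) ✓
  (4,5) → (φ(4),φ(5)) = (4,7) ∈ E(G2) ✓
  (4,6) → (φ(4),φ(6)) = (3,7) ∈ E(G2) ✓
  (4,7) → (φ(4),φ(7)) = (7,8) ∈ E(G2) ✓
  (4,8) → (φ(4),φ(8)) = (0,7) ∈ E(G2) ✓
  (5,6) → (φ(5),φ(6)) = (3,4) ∈ E(G2) ✓
  (5,7) → (φ(5),φ(7)) = (4,8) ∈ E(G2) ✓
  (5,8) → (φ(5),φ(8)) = (0,4) ∈ E(G2) ✓
All 23 edges of G1 map to edges of G2, and |E(G1)| = |E(G2)| = 23, so φ is a bijection on edges as well as vertices. Hence G1 ≅ G2.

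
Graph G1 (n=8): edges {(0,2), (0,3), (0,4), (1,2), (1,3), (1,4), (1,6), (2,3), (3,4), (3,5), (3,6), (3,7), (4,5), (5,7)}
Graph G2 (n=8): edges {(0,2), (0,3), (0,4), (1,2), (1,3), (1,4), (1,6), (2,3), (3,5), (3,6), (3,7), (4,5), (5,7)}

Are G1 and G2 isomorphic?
No, not isomorphic

The graphs are NOT isomorphic.

Counting edges: G1 has 14 edge(s); G2 has 13 edge(s).
Edge count is an isomorphism invariant (a bijection on vertices induces a bijection on edges), so differing edge counts rule out isomorphism.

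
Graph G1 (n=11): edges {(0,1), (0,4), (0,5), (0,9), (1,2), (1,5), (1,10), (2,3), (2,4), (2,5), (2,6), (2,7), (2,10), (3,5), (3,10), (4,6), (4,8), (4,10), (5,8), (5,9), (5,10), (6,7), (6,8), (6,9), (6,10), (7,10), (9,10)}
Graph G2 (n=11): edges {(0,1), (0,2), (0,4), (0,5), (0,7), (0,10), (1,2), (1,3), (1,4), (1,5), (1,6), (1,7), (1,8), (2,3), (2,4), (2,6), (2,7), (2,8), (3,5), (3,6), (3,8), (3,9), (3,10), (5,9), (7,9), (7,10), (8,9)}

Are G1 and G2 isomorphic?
Yes, isomorphic

The graphs are isomorphic.
One valid mapping φ: V(G1) → V(G2): 0→9, 1→8, 2→2, 3→6, 4→7, 5→3, 6→0, 7→4, 8→10, 9→5, 10→1

Verify φ preserves adjacency — for each edge of G1, its image is an edge of G2:
  (0,1) → (φ(0),φ(1)) = (8,9) ∈ E(G2) ✓
  (0,4) → (φ(0),φ(4)) = (7,9) ∈ E(G2) ✓
  (0,5) → (φ(0),φ(5)) = (3,9) ∈ E(G2) ✓
  (0,9) → (φ(0),φ(9)) = (5,9) ∈ E(G2) ✓
  (1,2) → (φ(1),φ(2)) = (2,8) ∈ E(G2) ✓
  (1,5) → (φ(1),φ(5)) = (3,8) ∈ E(G2) ✓
  (1,10) → (φ(1),φ(10)) = (1,8) ∈ E(G2) ✓
  (2,3) → (φ(2),φ(3)) = (2,6) ∈ E(G2) ✓
  (2,4) → (φ(2),φ(4)) = (2,7) ∈ E(G2) ✓
  (2,5) → (φ(2),φ(5)) = (2,3) ∈ E(G2) ✓
  (2,6) → (φ(2),φ(6)) = (0,2) ∈ E(G2) ✓
  (2,7) → (φ(2),φ(7)) = (2,4) ∈ E(G2) ✓
  (2,10) → (φ(2),φ(10)) = (1,2) ∈ E(G2) ✓
  (3,5) → (φ(3),φ(5)) = (3,6) ∈ E(G2) ✓
  (3,10) → (φ(3),φ(10)) = (1,6) ∈ E(G2) ✓
  (4,6) → (φ(4),φ(6)) = (0,7) ∈ E(G2) ✓
  (4,8) → (φ(4),φ(8)) = (7,10) ∈ E(G2) ✓
  (4,10) → (φ(4),φ(10)) = (1,7) ∈ E(G2) ✓
  (5,8) → (φ(5),φ(8)) = (3,10) ∈ E(G2) ✓
  (5,9) → (φ(5),φ(9)) = (3,5) ∈ E(G2) ✓
  (5,10) → (φ(5),φ(10)) = (1,3) ∈ E(G2) ✓
  (6,7) → (φ(6),φ(7)) = (0,4) ∈ E(G2) ✓
  (6,8) → (φ(6),φ(8)) = (0,10) ∈ E(G2) ✓
  (6,9) → (φ(6),φ(9)) = (0,5) ∈ E(G2) ✓
  (6,10) → (φ(6),φ(10)) = (0,1) ∈ E(G2) ✓
  (7,10) → (φ(7),φ(10)) = (1,4) ∈ E(G2) ✓
  (9,10) → (φ(9),φ(10)) = (1,5) ∈ E(G2) ✓
All 27 edges of G1 map to edges of G2, and |E(G1)| = |E(G2)| = 27, so φ is a bijection on edges as well as vertices. Hence G1 ≅ G2.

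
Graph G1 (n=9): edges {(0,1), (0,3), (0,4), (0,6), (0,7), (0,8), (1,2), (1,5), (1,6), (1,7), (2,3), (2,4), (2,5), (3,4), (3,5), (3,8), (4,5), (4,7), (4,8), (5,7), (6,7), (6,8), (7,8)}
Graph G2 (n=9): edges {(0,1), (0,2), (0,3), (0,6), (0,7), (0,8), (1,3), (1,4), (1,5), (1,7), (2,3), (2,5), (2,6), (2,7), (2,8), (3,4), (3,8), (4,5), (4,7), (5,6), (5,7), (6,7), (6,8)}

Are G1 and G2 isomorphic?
Yes, isomorphic

The graphs are isomorphic.
One valid mapping φ: V(G1) → V(G2): 0→2, 1→3, 2→4, 3→5, 4→7, 5→1, 6→8, 7→0, 8→6

Verify φ preserves adjacency — for each edge of G1, its image is an edge of G2:
  (0,1) → (φ(0),φ(1)) = (2,3) ∈ E(G2) ✓
  (0,3) → (φ(0),φ(3)) = (2,5) ∈ E(G2) ✓
  (0,4) → (φ(0),φ(4)) = (2,7) ∈ E(G2) ✓
  (0,6) → (φ(0),φ(6)) = (2,8) ∈ E(G2) ✓
  (0,7) → (φ(0),φ(7)) = (0,2) ∈ E(G2) ✓
  (0,8) → (φ(0),φ(8)) = (2,6) ∈ E(G2) ✓
  (1,2) → (φ(1),φ(2)) = (3,4) ∈ E(G2) ✓
  (1,5) → (φ(1),φ(5)) = (1,3) ∈ E(G2) ✓
  (1,6) → (φ(1),φ(6)) = (3,8) ∈ E(G2) ✓
  (1,7) → (φ(1),φ(7)) = (0,3) ∈ E(G2) ✓
  (2,3) → (φ(2),φ(3)) = (4,5) ∈ E(G2) ✓
  (2,4) → (φ(2),φ(4)) = (4,7) ∈ E(G2) ✓
  (2,5) → (φ(2),φ(5)) = (1,4) ∈ E(G2) ✓
  (3,4) → (φ(3),φ(4)) = (5,7) ∈ E(G2) ✓
  (3,5) → (φ(3),φ(5)) = (1,5) ∈ E(G2) ✓
  (3,8) → (φ(3),φ(8)) = (5,6) ∈ E(G2) ✓
  (4,5) → (φ(4),φ(5)) = (1,7) ∈ E(G2) ✓
  (4,7) → (φ(4),φ(7)) = (0,7) ∈ E(G2) ✓
  (4,8) → (φ(4),φ(8)) = (6,7) ∈ E(G2) ✓
  (5,7) → (φ(5),φ(7)) = (0,1) ∈ E(G2) ✓
  (6,7) → (φ(6),φ(7)) = (0,8) ∈ E(G2) ✓
  (6,8) → (φ(6),φ(8)) = (6,8) ∈ E(G2) ✓
  (7,8) → (φ(7),φ(8)) = (0,6) ∈ E(G2) ✓
All 23 edges of G1 map to edges of G2, and |E(G1)| = |E(G2)| = 23, so φ is a bijection on edges as well as vertices. Hence G1 ≅ G2.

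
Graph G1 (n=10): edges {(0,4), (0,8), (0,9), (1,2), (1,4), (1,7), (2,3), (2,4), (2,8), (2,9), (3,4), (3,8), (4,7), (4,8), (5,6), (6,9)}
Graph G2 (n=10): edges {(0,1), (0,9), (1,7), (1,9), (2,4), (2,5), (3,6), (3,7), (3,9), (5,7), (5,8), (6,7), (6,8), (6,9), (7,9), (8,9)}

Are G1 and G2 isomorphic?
Yes, isomorphic

The graphs are isomorphic.
One valid mapping φ: V(G1) → V(G2): 0→8, 1→1, 2→7, 3→3, 4→9, 5→4, 6→2, 7→0, 8→6, 9→5

Verify φ preserves adjacency — for each edge of G1, its image is an edge of G2:
  (0,4) → (φ(0),φ(4)) = (8,9) ∈ E(G2) ✓
  (0,8) → (φ(0),φ(8)) = (6,8) ∈ E(G2) ✓
  (0,9) → (φ(0),φ(9)) = (5,8) ∈ E(G2) ✓
  (1,2) → (φ(1),φ(2)) = (1,7) ∈ E(G2) ✓
  (1,4) → (φ(1),φ(4)) = (1,9) ∈ E(G2) ✓
  (1,7) → (φ(1),φ(7)) = (0,1) ∈ E(G2) ✓
  (2,3) → (φ(2),φ(3)) = (3,7) ∈ E(G2) ✓
  (2,4) → (φ(2),φ(4)) = (7,9) ∈ E(G2) ✓
  (2,8) → (φ(2),φ(8)) = (6,7) ∈ E(G2) ✓
  (2,9) → (φ(2),φ(9)) = (5,7) ∈ E(G2) ✓
  (3,4) → (φ(3),φ(4)) = (3,9) ∈ E(G2) ✓
  (3,8) → (φ(3),φ(8)) = (3,6) ∈ E(G2) ✓
  (4,7) → (φ(4),φ(7)) = (0,9) ∈ E(G2) ✓
  (4,8) → (φ(4),φ(8)) = (6,9) ∈ E(G2) ✓
  (5,6) → (φ(5),φ(6)) = (2,4) ∈ E(G2) ✓
  (6,9) → (φ(6),φ(9)) = (2,5) ∈ E(G2) ✓
All 16 edges of G1 map to edges of G2, and |E(G1)| = |E(G2)| = 16, so φ is a bijection on edges as well as vertices. Hence G1 ≅ G2.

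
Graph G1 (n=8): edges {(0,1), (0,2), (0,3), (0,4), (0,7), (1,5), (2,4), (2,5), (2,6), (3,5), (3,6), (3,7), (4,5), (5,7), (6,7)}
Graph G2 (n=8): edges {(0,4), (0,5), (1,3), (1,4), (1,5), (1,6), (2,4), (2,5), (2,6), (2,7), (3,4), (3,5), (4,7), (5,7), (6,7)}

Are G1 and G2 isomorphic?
Yes, isomorphic

The graphs are isomorphic.
One valid mapping φ: V(G1) → V(G2): 0→4, 1→0, 2→1, 3→2, 4→3, 5→5, 6→6, 7→7

Verify φ preserves adjacency — for each edge of G1, its image is an edge of G2:
  (0,1) → (φ(0),φ(1)) = (0,4) ∈ E(G2) ✓
  (0,2) → (φ(0),φ(2)) = (1,4) ∈ E(G2) ✓
  (0,3) → (φ(0),φ(3)) = (2,4) ∈ E(G2) ✓
  (0,4) → (φ(0),φ(4)) = (3,4) ∈ E(G2) ✓
  (0,7) → (φ(0),φ(7)) = (4,7) ∈ E(G2) ✓
  (1,5) → (φ(1),φ(5)) = (0,5) ∈ E(G2) ✓
  (2,4) → (φ(2),φ(4)) = (1,3) ∈ E(G2) ✓
  (2,5) → (φ(2),φ(5)) = (1,5) ∈ E(G2) ✓
  (2,6) → (φ(2),φ(6)) = (1,6) ∈ E(G2) ✓
  (3,5) → (φ(3),φ(5)) = (2,5) ∈ E(G2) ✓
  (3,6) → (φ(3),φ(6)) = (2,6) ∈ E(G2) ✓
  (3,7) → (φ(3),φ(7)) = (2,7) ∈ E(G2) ✓
  (4,5) → (φ(4),φ(5)) = (3,5) ∈ E(G2) ✓
  (5,7) → (φ(5),φ(7)) = (5,7) ∈ E(G2) ✓
  (6,7) → (φ(6),φ(7)) = (6,7) ∈ E(G2) ✓
All 15 edges of G1 map to edges of G2, and |E(G1)| = |E(G2)| = 15, so φ is a bijection on edges as well as vertices. Hence G1 ≅ G2.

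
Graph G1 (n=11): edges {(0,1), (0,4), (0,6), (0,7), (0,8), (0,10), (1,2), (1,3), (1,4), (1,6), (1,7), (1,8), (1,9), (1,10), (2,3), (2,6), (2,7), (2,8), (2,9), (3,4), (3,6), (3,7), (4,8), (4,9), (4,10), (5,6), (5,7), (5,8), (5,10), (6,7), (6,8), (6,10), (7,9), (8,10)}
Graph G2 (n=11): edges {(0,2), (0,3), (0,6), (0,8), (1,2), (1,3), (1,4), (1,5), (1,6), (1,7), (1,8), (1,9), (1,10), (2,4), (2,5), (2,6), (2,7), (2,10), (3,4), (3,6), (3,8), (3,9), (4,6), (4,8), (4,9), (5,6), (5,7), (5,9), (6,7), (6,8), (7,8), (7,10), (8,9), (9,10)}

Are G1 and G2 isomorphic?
Yes, isomorphic

The graphs are isomorphic.
One valid mapping φ: V(G1) → V(G2): 0→4, 1→1, 2→7, 3→5, 4→9, 5→0, 6→6, 7→2, 8→8, 9→10, 10→3

Verify φ preserves adjacency — for each edge of G1, its image is an edge of G2:
  (0,1) → (φ(0),φ(1)) = (1,4) ∈ E(G2) ✓
  (0,4) → (φ(0),φ(4)) = (4,9) ∈ E(G2) ✓
  (0,6) → (φ(0),φ(6)) = (4,6) ∈ E(G2) ✓
  (0,7) → (φ(0),φ(7)) = (2,4) ∈ E(G2) ✓
  (0,8) → (φ(0),φ(8)) = (4,8) ∈ E(G2) ✓
  (0,10) → (φ(0),φ(10)) = (3,4) ∈ E(G2) ✓
  (1,2) → (φ(1),φ(2)) = (1,7) ∈ E(G2) ✓
  (1,3) → (φ(1),φ(3)) = (1,5) ∈ E(G2) ✓
  (1,4) → (φ(1),φ(4)) = (1,9) ∈ E(G2) ✓
  (1,6) → (φ(1),φ(6)) = (1,6) ∈ E(G2) ✓
  (1,7) → (φ(1),φ(7)) = (1,2) ∈ E(G2) ✓
  (1,8) → (φ(1),φ(8)) = (1,8) ∈ E(G2) ✓
  (1,9) → (φ(1),φ(9)) = (1,10) ∈ E(G2) ✓
  (1,10) → (φ(1),φ(10)) = (1,3) ∈ E(G2) ✓
  (2,3) → (φ(2),φ(3)) = (5,7) ∈ E(G2) ✓
  (2,6) → (φ(2),φ(6)) = (6,7) ∈ E(G2) ✓
  (2,7) → (φ(2),φ(7)) = (2,7) ∈ E(G2) ✓
  (2,8) → (φ(2),φ(8)) = (7,8) ∈ E(G2) ✓
  (2,9) → (φ(2),φ(9)) = (7,10) ∈ E(G2) ✓
  (3,4) → (φ(3),φ(4)) = (5,9) ∈ E(G2) ✓
  (3,6) → (φ(3),φ(6)) = (5,6) ∈ E(G2) ✓
  (3,7) → (φ(3),φ(7)) = (2,5) ∈ E(G2) ✓
  (4,8) → (φ(4),φ(8)) = (8,9) ∈ E(G2) ✓
  (4,9) → (φ(4),φ(9)) = (9,10) ∈ E(G2) ✓
  (4,10) → (φ(4),φ(10)) = (3,9) ∈ E(G2) ✓
  (5,6) → (φ(5),φ(6)) = (0,6) ∈ E(G2) ✓
  (5,7) → (φ(5),φ(7)) = (0,2) ∈ E(G2) ✓
  (5,8) → (φ(5),φ(8)) = (0,8) ∈ E(G2) ✓
  (5,10) → (φ(5),φ(10)) = (0,3) ∈ E(G2) ✓
  (6,7) → (φ(6),φ(7)) = (2,6) ∈ E(G2) ✓
  (6,8) → (φ(6),φ(8)) = (6,8) ∈ E(G2) ✓
  (6,10) → (φ(6),φ(10)) = (3,6) ∈ E(G2) ✓
  (7,9) → (φ(7),φ(9)) = (2,10) ∈ E(G2) ✓
  (8,10) → (φ(8),φ(10)) = (3,8) ∈ E(G2) ✓
All 34 edges of G1 map to edges of G2, and |E(G1)| = |E(G2)| = 34, so φ is a bijection on edges as well as vertices. Hence G1 ≅ G2.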